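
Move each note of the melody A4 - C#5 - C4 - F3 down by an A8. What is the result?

Ab3 C4 Cb3 Fb2

A4 becomes Ab3
C#5 becomes C4
C4 becomes Cb3
F3 becomes Fb2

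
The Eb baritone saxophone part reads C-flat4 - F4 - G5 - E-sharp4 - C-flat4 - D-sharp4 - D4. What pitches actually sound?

The Eb baritone saxophone sounds a major thirteenth below written, so transpose each written note down a major thirteenth.
Cb4 to Ebb2
F4 to Ab2
G5 to Bb3
E#4 to G#2
Cb4 to Ebb2
D#4 to F#2
D4 to F2

Ebb2 Ab2 Bb3 G#2 Ebb2 F#2 F2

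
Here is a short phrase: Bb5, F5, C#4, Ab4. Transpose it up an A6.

Bb5: a sixth up reaches G, and 10 semitones makes it G#6.
F5 up an augmented sixth is D#6.
C#4 up an augmented sixth is A##4.
Ab4 up an augmented sixth is F#5.

G#6 D#6 A##4 F#5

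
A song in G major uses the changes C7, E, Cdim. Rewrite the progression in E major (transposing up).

G major up to E major is a major sixth; each chord root moves by that interval while the quality stays the same.
C7: root C up a major sixth → A, giving A7.
E: root E up a major sixth → C#, giving C#.
Cdim: root C up a major sixth → A, giving Adim.

A7 C# Adim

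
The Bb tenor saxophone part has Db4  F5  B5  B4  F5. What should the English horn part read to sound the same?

Gb3 Bb4 E5 E4 Bb4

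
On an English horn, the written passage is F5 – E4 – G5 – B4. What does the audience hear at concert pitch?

The English horn sounds a perfect fifth below written, so transpose each written note down a perfect fifth.
F5 to Bb4
E4 to A3
G5 to C5
B4 to E4

Bb4 A3 C5 E4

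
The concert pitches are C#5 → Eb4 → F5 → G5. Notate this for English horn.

Written C4 sounds as F3 on the English horn, so concert pitches are written a perfect fifth up.
C#5 to G#5
Eb4 to Bb4
F5 to C6
G5 to D6

G#5 Bb4 C6 D6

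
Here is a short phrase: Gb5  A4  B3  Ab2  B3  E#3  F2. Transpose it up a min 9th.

Gb5 -> Abb6
A4 -> Bb5
B3 -> C5
Ab2 -> Bbb3
B3 -> C5
E#3 -> F#4
F2 -> Gb3

Abb6 Bb5 C5 Bbb3 C5 F#4 Gb3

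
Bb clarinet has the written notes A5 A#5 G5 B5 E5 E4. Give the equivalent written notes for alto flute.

First find concert pitch: the Bb clarinet sounds a major second below written, so A5 A#5 G5 B5 E5 E4 sounds G5 G#5 F5 A5 D5 D4.
Then write for alto flute: it sounds a perfect fourth below written, so the part must be a perfect fourth above concert.
G5 → C6
G#5 → C#6
F5 → Bb5
A5 → D6
D5 → G5
D4 → G4

C6 C#6 Bb5 D6 G5 G4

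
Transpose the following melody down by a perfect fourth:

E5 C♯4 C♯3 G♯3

B4 G#3 G#2 D#3

E5 → B4
C#4 → G#3
C#3 → G#2
G#3 → D#3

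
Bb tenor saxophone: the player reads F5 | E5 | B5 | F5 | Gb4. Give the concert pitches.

The Bb tenor saxophone sounds a major ninth below written, so transpose each written note down a major ninth.
F5 to Eb4
E5 to D4
B5 to A4
F5 to Eb4
Gb4 to Fb3

Eb4 D4 A4 Eb4 Fb3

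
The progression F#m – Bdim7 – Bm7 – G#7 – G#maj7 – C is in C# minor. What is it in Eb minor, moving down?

C# minor down to Eb minor is an augmented sixth; each chord root moves by that interval while the quality stays the same.
F#m: root F# down an augmented sixth → Ab, giving Abm.
Bdim7: root B down an augmented sixth → Db, giving Dbdim7.
Bm7: root B down an augmented sixth → Db, giving Dbm7.
G#7: root G# down an augmented sixth → Bb, giving Bb7.
G#maj7: root G# down an augmented sixth → Bb, giving Bbmaj7.
C: root C down an augmented sixth → Ebb, giving Ebb.

Abm Dbdim7 Dbm7 Bb7 Bbmaj7 Ebb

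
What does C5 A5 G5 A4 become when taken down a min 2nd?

B4 G#5 F#5 G#4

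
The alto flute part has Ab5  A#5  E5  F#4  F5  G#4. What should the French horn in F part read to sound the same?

Bb5 B#5 F#5 G#4 G5 A#4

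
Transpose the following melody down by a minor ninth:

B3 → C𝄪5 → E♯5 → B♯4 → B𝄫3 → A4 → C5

A#2 B##3 D##4 A##3 Ab2 G#3 B3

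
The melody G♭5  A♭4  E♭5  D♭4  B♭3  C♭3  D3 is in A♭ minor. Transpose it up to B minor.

A5 B4 F#5 E4 C#4 D3 E#3

A♭ minor to B minor up is an augmented second, so every note moves up by that interval.
Gb5 to A5
Ab4 to B4
Eb5 to F#5
Db4 to E4
Bb3 to C#4
Cb3 to D3
D3 to E#3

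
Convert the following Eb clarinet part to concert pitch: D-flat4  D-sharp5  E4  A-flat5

Fb4 F#5 G4 Cb6

The Eb clarinet sounds a minor third above written, so transpose each written note up a minor third.
Db4 -> Fb4
D#5 -> F#5
E4 -> G4
Ab5 -> Cb6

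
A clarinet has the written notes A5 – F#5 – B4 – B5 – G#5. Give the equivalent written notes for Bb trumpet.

G#5 E#5 A#4 A#5 F##5

First find concert pitch: the A clarinet sounds a minor third below written, so A5 F#5 B4 B5 G#5 sounds F#5 D#5 G#4 G#5 E#5.
Then write for Bb trumpet: it sounds a major second below written, so the part must be a major second above concert.
F#5 → G#5
D#5 → E#5
G#4 → A#4
G#5 → A#5
E#5 → F##5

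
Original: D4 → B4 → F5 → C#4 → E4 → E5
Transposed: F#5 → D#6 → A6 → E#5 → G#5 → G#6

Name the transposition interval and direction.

From D4 to F#5 is 10 letter names — a tenth of some quality.
D4 to F#5 is 16 semitones, which makes it a major tenth; the second version is higher, so the direction is up.
Checking another pair — E5 → G#6 — gives the same interval.

up a major tenth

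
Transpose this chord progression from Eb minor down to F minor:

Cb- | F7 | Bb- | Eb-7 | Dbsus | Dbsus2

Eb minor down to F minor is a minor seventh; each chord root moves by that interval while the quality stays the same.
Cb-: root Cb down a minor seventh → Db, giving Db-.
F7: root F down a minor seventh → G, giving G7.
Bb-: root Bb down a minor seventh → C, giving C-.
Eb-7: root Eb down a minor seventh → F, giving F-7.
Dbsus: root Db down a minor seventh → Eb, giving Ebsus.
Dbsus2: root Db down a minor seventh → Eb, giving Ebsus2.

Db- G7 C- F-7 Ebsus Ebsus2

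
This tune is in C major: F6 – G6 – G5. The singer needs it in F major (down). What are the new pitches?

C major to F major down is a perfect fifth, so every note moves down by that interval.
F6 -> Bb5
G6 -> C6
G5 -> C5

Bb5 C6 C5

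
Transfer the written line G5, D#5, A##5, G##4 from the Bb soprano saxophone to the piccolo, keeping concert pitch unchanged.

First find concert pitch: the Bb soprano saxophone sounds a major second below written, so G5 D#5 A##5 G##4 sounds F5 C#5 G##5 F##4.
Then write for piccolo: it sounds a perfect octave above written, so the part must be a perfect octave below concert.
F5 → F4
C#5 → C#4
G##5 → G##4
F##4 → F##3

F4 C#4 G##4 F##3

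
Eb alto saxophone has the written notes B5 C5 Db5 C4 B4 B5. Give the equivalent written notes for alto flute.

First find concert pitch: the Eb alto saxophone sounds a major sixth below written, so B5 C5 Db5 C4 B4 B5 sounds D5 Eb4 Fb4 Eb3 D4 D5.
Then write for alto flute: it sounds a perfect fourth below written, so the part must be a perfect fourth above concert.
D5 → G5
Eb4 → Ab4
Fb4 → Bbb4
Eb3 → Ab3
D4 → G4
D5 → G5

G5 Ab4 Bbb4 Ab3 G4 G5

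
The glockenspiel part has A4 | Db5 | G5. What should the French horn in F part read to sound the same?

E7 Ab7 D8

First find concert pitch: the glockenspiel sounds a perfect fifteenth above written, so A4 Db5 G5 sounds A6 Db7 G7.
Then write for French horn in F: it sounds a perfect fifth below written, so the part must be a perfect fifth above concert.
A6 → E7
Db7 → Ab7
G7 → D8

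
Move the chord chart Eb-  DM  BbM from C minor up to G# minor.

C minor up to G# minor is an augmented fifth; each chord root moves by that interval while the quality stays the same.
Eb-: root Eb up an augmented fifth → B, giving B-.
DM: root D up an augmented fifth → A#, giving A#M.
BbM: root Bb up an augmented fifth → F#, giving F#M.

B- A#M F#M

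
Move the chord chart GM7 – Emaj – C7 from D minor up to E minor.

D minor up to E minor is a major second; each chord root moves by that interval while the quality stays the same.
GM7: root G up a major second → A, giving AM7.
Emaj: root E up a major second → F#, giving F#maj.
C7: root C up a major second → D, giving D7.

AM7 F#maj D7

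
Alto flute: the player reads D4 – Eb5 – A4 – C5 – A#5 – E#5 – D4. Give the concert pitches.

A3 Bb4 E4 G4 E#5 B#4 A3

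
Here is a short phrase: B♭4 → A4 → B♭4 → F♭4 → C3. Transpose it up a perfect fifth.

Bb4 to F5
A4 to E5
Bb4 to F5
Fb4 to Cb5
C3 to G3

F5 E5 F5 Cb5 G3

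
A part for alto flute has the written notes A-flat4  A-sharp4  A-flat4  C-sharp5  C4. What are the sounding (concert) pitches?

Eb4 E#4 Eb4 G#4 G3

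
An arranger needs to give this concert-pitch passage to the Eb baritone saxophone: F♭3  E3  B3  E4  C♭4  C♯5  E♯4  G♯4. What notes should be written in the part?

Db5 C#5 G#5 C#6 Ab5 A#6 C##6 E#6

Written C4 sounds as Eb2 on the Eb baritone saxophone, so concert pitches are written a major thirteenth up.
Fb3 becomes Db5
E3 becomes C#5
B3 becomes G#5
E4 becomes C#6
Cb4 becomes Ab5
C#5 becomes A#6
E#4 becomes C##6
G#4 becomes E#6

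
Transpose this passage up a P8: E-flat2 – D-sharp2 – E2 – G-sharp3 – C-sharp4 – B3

Eb2 -> Eb3
D#2 -> D#3
E2 -> E3
G#3 -> G#4
C#4 -> C#5
B3 -> B4

Eb3 D#3 E3 G#4 C#5 B4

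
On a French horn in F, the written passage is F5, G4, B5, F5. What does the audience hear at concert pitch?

Written C4 on the French horn in F sounds as F3, a perfect fifth lower; apply that shift to every note.
F5 -> Bb4
G4 -> C4
B5 -> E5
F5 -> Bb4

Bb4 C4 E5 Bb4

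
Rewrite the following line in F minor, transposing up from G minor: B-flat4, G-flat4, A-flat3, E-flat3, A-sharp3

Ab5 Fb5 Gb4 Db4 G#4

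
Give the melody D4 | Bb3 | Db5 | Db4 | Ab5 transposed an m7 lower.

E3 C3 Eb4 Eb3 Bb4

D4: a seventh down reaches E, and 10 semitones makes it E3.
Bb3: a seventh down reaches C, and 10 semitones makes it C3.
Db5 down a minor seventh is Eb4.
A minor seventh down from Db4 gives Eb3.
Ab5 down a minor seventh is Bb4.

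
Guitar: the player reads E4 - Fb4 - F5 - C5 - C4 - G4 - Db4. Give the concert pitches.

Written C4 on the guitar sounds as C3, a perfect octave lower; apply that shift to every note.
E4 becomes E3
Fb4 becomes Fb3
F5 becomes F4
C5 becomes C4
C4 becomes C3
G4 becomes G3
Db4 becomes Db3

E3 Fb3 F4 C4 C3 G3 Db3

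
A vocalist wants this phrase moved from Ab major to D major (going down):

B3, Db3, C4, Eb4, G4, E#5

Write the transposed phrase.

E#3 G2 F#3 A3 C#4 A##4

From Ab down to D is a diminished fifth; apply that to each pitch.
B3 to E#3
Db3 to G2
C4 to F#3
Eb4 to A3
G4 to C#4
E#5 to A##4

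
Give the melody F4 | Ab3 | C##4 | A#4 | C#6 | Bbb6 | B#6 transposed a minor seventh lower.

G3 Bb2 D##3 B#3 D#5 Cb6 C##6

F4 → G3
Ab3 → Bb2
C##4 → D##3
A#4 → B#3
C#6 → D#5
Bbb6 → Cb6
B#6 → C##6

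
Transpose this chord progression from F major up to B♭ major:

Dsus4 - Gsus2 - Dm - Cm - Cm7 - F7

Gsus4 Csus2 Gm Fm Fm7 Bb7

F major up to B♭ major is a perfect fourth; each chord root moves by that interval while the quality stays the same.
Dsus4: root D up a perfect fourth → G, giving Gsus4.
Gsus2: root G up a perfect fourth → C, giving Csus2.
Dm: root D up a perfect fourth → G, giving Gm.
Cm: root C up a perfect fourth → F, giving Fm.
Cm7: root C up a perfect fourth → F, giving Fm7.
F7: root F up a perfect fourth → Bb, giving Bb7.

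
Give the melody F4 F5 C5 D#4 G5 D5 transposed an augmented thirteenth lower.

F4 -> Abb2
F5 -> Abb3
C5 -> Ebb3
D#4 -> F2
G5 -> Bbb3
D5 -> Fb3

Abb2 Abb3 Ebb3 F2 Bbb3 Fb3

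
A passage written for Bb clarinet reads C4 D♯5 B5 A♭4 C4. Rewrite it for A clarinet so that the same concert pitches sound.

First find concert pitch: the Bb clarinet sounds a major second below written, so C4 D♯5 B5 A♭4 C4 sounds Bb3 C#5 A5 Gb4 Bb3.
Then write for A clarinet: it sounds a minor third below written, so the part must be a minor third above concert.
Bb3 → Db4
C#5 → E5
A5 → C6
Gb4 → Bbb4
Bb3 → Db4

Db4 E5 C6 Bbb4 Db4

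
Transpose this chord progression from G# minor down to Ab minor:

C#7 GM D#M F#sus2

G# minor down to Ab minor is an augmented seventh; each chord root moves by that interval while the quality stays the same.
C#7: root C# down an augmented seventh → Db, giving Db7.
GM: root G down an augmented seventh → Abb, giving AbbM.
D#M: root D# down an augmented seventh → Eb, giving EbM.
F#sus2: root F# down an augmented seventh → Gb, giving Gbsus2.

Db7 AbbM EbM Gbsus2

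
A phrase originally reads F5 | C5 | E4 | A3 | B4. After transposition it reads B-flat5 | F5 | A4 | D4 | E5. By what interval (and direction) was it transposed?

From F5 to Bb5 is 4 letter names — a fourth of some quality.
F5 to Bb5 is 5 semitones, which makes it a perfect fourth; the second version is higher, so the direction is up.
Checking another pair — B4 → E5 — gives the same interval.

up a perfect fourth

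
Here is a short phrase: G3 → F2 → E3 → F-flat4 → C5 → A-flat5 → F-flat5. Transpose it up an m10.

Bb4 Ab3 G4 Abb5 Eb6 Cb7 Abb6

G3 to Bb4
F2 to Ab3
E3 to G4
Fb4 to Abb5
C5 to Eb6
Ab5 to Cb7
Fb5 to Abb6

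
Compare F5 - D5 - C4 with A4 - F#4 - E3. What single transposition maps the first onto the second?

Take the first pair: F5 → A4. F to A spans 6 letter names, so the interval is some kind of sixth.
A4 to F5 is 8 semitones, which makes it a minor sixth; the second version is lower, so the direction is down.
Checking another pair — C4 → E3 — gives the same interval.

down a minor sixth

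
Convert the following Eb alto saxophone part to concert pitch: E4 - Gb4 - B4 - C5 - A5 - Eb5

G3 Bbb3 D4 Eb4 C5 Gb4

The Eb alto saxophone sounds a major sixth below written, so transpose each written note down a major sixth.
E4 to G3
Gb4 to Bbb3
B4 to D4
C5 to Eb4
A5 to C5
Eb5 to Gb4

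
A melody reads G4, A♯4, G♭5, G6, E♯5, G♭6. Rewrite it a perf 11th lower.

D3 E#3 Db4 D5 B#3 Db5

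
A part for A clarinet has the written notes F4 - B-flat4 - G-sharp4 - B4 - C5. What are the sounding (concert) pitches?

The A clarinet sounds a minor third below written, so transpose each written note down a minor third.
F4 → D4
Bb4 → G4
G#4 → E#4
B4 → G#4
C5 → A4

D4 G4 E#4 G#4 A4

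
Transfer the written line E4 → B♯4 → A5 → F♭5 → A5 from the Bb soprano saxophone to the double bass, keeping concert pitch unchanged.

First find concert pitch: the Bb soprano saxophone sounds a major second below written, so E4 B♯4 A5 F♭5 A5 sounds D4 A#4 G5 Ebb5 G5.
Then write for double bass: it sounds a perfect octave below written, so the part must be a perfect octave above concert.
D4 → D5
A#4 → A#5
G5 → G6
Ebb5 → Ebb6
G5 → G6

D5 A#5 G6 Ebb6 G6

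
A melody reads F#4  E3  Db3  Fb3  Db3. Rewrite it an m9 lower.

E#3 D#2 C2 Eb2 C2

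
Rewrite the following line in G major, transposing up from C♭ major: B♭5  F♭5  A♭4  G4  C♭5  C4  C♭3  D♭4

F#6 C6 E5 D#5 G5 G#4 G3 A4

From C♭ up to G is an augmented fifth; apply that to each pitch.
Bb5 gives F#6
Fb5 gives C6
Ab4 gives E5
G4 gives D#5
Cb5 gives G5
C4 gives G#4
Cb3 gives G3
Db4 gives A4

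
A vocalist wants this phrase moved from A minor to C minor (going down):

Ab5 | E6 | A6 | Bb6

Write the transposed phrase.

A minor to C minor down is a major sixth, so every note moves down by that interval.
Ab5 → Cb5
E6 → G5
A6 → C6
Bb6 → Db6

Cb5 G5 C6 Db6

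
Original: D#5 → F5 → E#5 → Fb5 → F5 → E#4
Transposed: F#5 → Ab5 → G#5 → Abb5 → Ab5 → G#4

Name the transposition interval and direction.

From D#5 to F#5 is 3 letter names — a third of some quality.
D#5 to F#5 is 3 semitones, which makes it a minor third; the second version is higher, so the direction is up.
Checking another pair — E#4 → G#4 — gives the same interval.

up a minor third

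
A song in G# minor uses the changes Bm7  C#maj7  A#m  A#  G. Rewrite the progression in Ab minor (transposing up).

Cbm7 Dbmaj7 Bbm Bb Abb

G# minor up to Ab minor is a diminished second; each chord root moves by that interval while the quality stays the same.
Bm7: root B up a diminished second → Cb, giving Cbm7.
C#maj7: root C# up a diminished second → Db, giving Dbmaj7.
A#m: root A# up a diminished second → Bb, giving Bbm.
A#: root A# up a diminished second → Bb, giving Bb.
G: root G up a diminished second → Abb, giving Abb.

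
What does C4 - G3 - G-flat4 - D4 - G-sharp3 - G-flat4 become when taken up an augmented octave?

C#5 G#4 G5 D#5 G##4 G5

An augmented octave up from C4 gives C#5.
G3 up an augmented octave is G#4.
Gb4: an octave up reaches G, and 13 semitones makes it G5.
An augmented octave up from D4 gives D#5.
G#3: an octave up reaches G, and 13 semitones makes it G##4.
Gb4 up an augmented octave is G5.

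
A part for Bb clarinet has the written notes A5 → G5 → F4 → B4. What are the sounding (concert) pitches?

Written C4 on the Bb clarinet sounds as Bb3, a major second lower; apply that shift to every note.
A5 to G5
G5 to F5
F4 to Eb4
B4 to A4

G5 F5 Eb4 A4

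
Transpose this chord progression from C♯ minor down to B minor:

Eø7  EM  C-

Dø7 DM Bb-

C♯ minor down to B minor is a major second; each chord root moves by that interval while the quality stays the same.
Eø7: root E down a major second → D, giving Dø7.
EM: root E down a major second → D, giving DM.
C-: root C down a major second → Bb, giving Bb-.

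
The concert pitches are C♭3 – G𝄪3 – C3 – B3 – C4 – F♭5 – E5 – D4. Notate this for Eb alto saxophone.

Ab3 E##4 A3 G#4 A4 Db6 C#6 B4

The Eb alto saxophone sounds a major sixth below written, so the written part must be a major sixth above concert — transpose each note up.
Cb3 becomes Ab3
G##3 becomes E##4
C3 becomes A3
B3 becomes G#4
C4 becomes A4
Fb5 becomes Db6
E5 becomes C#6
D4 becomes B4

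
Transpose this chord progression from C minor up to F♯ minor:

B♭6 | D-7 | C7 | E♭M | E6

E6 G#-7 F#7 AM A#6

C minor up to F♯ minor is an augmented fourth; each chord root moves by that interval while the quality stays the same.
B♭6: root B♭ up an augmented fourth → E, giving E6.
D-7: root D up an augmented fourth → G#, giving G#-7.
C7: root C up an augmented fourth → F#, giving F#7.
E♭M: root E♭ up an augmented fourth → A, giving AM.
E6: root E up an augmented fourth → A#, giving A#6.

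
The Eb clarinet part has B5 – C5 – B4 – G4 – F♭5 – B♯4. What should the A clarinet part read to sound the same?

First find concert pitch: the Eb clarinet sounds a minor third above written, so B5 C5 B4 G4 F♭5 B♯4 sounds D6 Eb5 D5 Bb4 Abb5 D#5.
Then write for A clarinet: it sounds a minor third below written, so the part must be a minor third above concert.
D6 → F6
Eb5 → Gb5
D5 → F5
Bb4 → Db5
Abb5 → Cbb6
D#5 → F#5

F6 Gb5 F5 Db5 Cbb6 F#5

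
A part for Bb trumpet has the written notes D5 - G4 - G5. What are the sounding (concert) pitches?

C5 F4 F5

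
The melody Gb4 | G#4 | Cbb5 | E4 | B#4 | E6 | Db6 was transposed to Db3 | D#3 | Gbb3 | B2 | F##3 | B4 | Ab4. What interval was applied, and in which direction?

down a perfect eleventh

From Gb4 to Db3 is 11 letter names — an eleventh of some quality.
Db3 to Gb4 is 17 semitones, which makes it a perfect eleventh; the second version is lower, so the direction is down.
Checking another pair — Db6 → Ab4 — gives the same interval.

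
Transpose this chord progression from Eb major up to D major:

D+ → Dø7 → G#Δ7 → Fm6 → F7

C#+ C#ø7 F##Δ7 Em6 E7

Eb major up to D major is a major seventh; each chord root moves by that interval while the quality stays the same.
D+: root D up a major seventh → C#, giving C#+.
Dø7: root D up a major seventh → C#, giving C#ø7.
G#Δ7: root G# up a major seventh → F##, giving F##Δ7.
Fm6: root F up a major seventh → E, giving Em6.
F7: root F up a major seventh → E, giving E7.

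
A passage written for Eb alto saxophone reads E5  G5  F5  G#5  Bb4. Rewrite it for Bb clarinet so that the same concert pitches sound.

A4 C5 Bb4 C#5 Eb4

First find concert pitch: the Eb alto saxophone sounds a major sixth below written, so E5 G5 F5 G#5 Bb4 sounds G4 Bb4 Ab4 B4 Db4.
Then write for Bb clarinet: it sounds a major second below written, so the part must be a major second above concert.
G4 → A4
Bb4 → C5
Ab4 → Bb4
B4 → C#5
Db4 → Eb4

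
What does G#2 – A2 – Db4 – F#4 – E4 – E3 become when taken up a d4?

C3 Db3 Gbb4 Bb4 Ab4 Ab3

G#2 to C3
A2 to Db3
Db4 to Gbb4
F#4 to Bb4
E4 to Ab4
E3 to Ab3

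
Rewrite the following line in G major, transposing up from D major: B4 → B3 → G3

D major to G major up is a perfect fourth, so every note moves up by that interval.
B4 -> E5
B3 -> E4
G3 -> C4

E5 E4 C4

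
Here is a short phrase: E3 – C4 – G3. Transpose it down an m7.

F#2 D3 A2

E3 -> F#2
C4 -> D3
G3 -> A2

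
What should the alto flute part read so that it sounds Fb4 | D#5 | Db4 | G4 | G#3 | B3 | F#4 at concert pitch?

Written C4 sounds as G3 on the alto flute, so concert pitches are written a perfect fourth up.
Fb4 becomes Bbb4
D#5 becomes G#5
Db4 becomes Gb4
G4 becomes C5
G#3 becomes C#4
B3 becomes E4
F#4 becomes B4

Bbb4 G#5 Gb4 C5 C#4 E4 B4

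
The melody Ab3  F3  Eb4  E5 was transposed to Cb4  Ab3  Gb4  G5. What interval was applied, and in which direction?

up a minor third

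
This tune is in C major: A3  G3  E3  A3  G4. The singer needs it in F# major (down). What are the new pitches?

D#3 C#3 A#2 D#3 C#4

C major to F# major down is a diminished fifth, so every note moves down by that interval.
A3 gives D#3
G3 gives C#3
E3 gives A#2
A3 gives D#3
G4 gives C#4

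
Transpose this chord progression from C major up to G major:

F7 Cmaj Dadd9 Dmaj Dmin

C7 Gmaj Aadd9 Amaj Amin

C major up to G major is a perfect fifth; each chord root moves by that interval while the quality stays the same.
F7: root F up a perfect fifth → C, giving C7.
Cmaj: root C up a perfect fifth → G, giving Gmaj.
Dadd9: root D up a perfect fifth → A, giving Aadd9.
Dmaj: root D up a perfect fifth → A, giving Amaj.
Dmin: root D up a perfect fifth → A, giving Amin.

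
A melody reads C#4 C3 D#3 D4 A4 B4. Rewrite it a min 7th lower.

D#3 D2 E#2 E3 B3 C#4

C#4 becomes D#3
C3 becomes D2
D#3 becomes E#2
D4 becomes E3
A4 becomes B3
B4 becomes C#4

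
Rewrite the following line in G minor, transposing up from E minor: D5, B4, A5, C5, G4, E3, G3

F5 D5 C6 Eb5 Bb4 G3 Bb3

From E up to G is a minor third; apply that to each pitch.
D5 → F5
B4 → D5
A5 → C6
C5 → Eb5
G4 → Bb4
E3 → G3
G3 → Bb3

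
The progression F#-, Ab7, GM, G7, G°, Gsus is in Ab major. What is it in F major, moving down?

Ab major down to F major is a minor third; each chord root moves by that interval while the quality stays the same.
F#-: root F# down a minor third → D#, giving D#-.
Ab7: root Ab down a minor third → F, giving F7.
GM: root G down a minor third → E, giving EM.
G7: root G down a minor third → E, giving E7.
G°: root G down a minor third → E, giving E°.
Gsus: root G down a minor third → E, giving Esus.

D#- F7 EM E7 E° Esus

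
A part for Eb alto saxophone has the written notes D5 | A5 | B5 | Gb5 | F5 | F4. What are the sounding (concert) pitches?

The Eb alto saxophone sounds a major sixth below written, so transpose each written note down a major sixth.
D5 to F4
A5 to C5
B5 to D5
Gb5 to Bbb4
F5 to Ab4
F4 to Ab3

F4 C5 D5 Bbb4 Ab4 Ab3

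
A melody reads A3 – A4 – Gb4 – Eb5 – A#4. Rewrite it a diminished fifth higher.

A3 → Eb4
A4 → Eb5
Gb4 → Dbb5
Eb5 → Bbb5
A#4 → E5

Eb4 Eb5 Dbb5 Bbb5 E5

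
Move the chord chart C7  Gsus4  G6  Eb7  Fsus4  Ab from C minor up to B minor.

C minor up to B minor is a major seventh; each chord root moves by that interval while the quality stays the same.
C7: root C up a major seventh → B, giving B7.
Gsus4: root G up a major seventh → F#, giving F#sus4.
G6: root G up a major seventh → F#, giving F#6.
Eb7: root Eb up a major seventh → D, giving D7.
Fsus4: root F up a major seventh → E, giving Esus4.
Ab: root Ab up a major seventh → G, giving G.

B7 F#sus4 F#6 D7 Esus4 G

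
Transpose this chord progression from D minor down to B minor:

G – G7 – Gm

E E7 Em

D minor down to B minor is a minor third; each chord root moves by that interval while the quality stays the same.
G: root G down a minor third → E, giving E.
G7: root G down a minor third → E, giving E7.
Gm: root G down a minor third → E, giving Em.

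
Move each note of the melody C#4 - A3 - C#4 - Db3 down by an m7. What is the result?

D#3 B2 D#3 Eb2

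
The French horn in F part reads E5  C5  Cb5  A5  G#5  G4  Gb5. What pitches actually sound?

Written C4 on the French horn in F sounds as F3, a perfect fifth lower; apply that shift to every note.
E5 -> A4
C5 -> F4
Cb5 -> Fb4
A5 -> D5
G#5 -> C#5
G4 -> C4
Gb5 -> Cb5

A4 F4 Fb4 D5 C#5 C4 Cb5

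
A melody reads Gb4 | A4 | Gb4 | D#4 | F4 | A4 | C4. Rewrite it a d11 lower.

D3 E#3 D3 A##2 C#3 E#3 G#2

Gb4 → D3
A4 → E#3
Gb4 → D3
D#4 → A##2
F4 → C#3
A4 → E#3
C4 → G#2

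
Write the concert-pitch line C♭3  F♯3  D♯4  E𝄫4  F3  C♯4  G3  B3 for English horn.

The English horn sounds a perfect fifth below written, so the written part must be a perfect fifth above concert — transpose each note up.
Cb3 gives Gb3
F#3 gives C#4
D#4 gives A#4
Ebb4 gives Bbb4
F3 gives C4
C#4 gives G#4
G3 gives D4
B3 gives F#4

Gb3 C#4 A#4 Bbb4 C4 G#4 D4 F#4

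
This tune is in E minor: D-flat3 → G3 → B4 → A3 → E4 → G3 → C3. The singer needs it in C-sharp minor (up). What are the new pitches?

Bb3 E4 G#5 F#4 C#5 E4 A3

E minor to C-sharp minor up is a major sixth, so every note moves up by that interval.
Db3 becomes Bb3
G3 becomes E4
B4 becomes G#5
A3 becomes F#4
E4 becomes C#5
G3 becomes E4
C3 becomes A3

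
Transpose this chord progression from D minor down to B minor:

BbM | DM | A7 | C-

D minor down to B minor is a minor third; each chord root moves by that interval while the quality stays the same.
BbM: root Bb down a minor third → G, giving GM.
DM: root D down a minor third → B, giving BM.
A7: root A down a minor third → F#, giving F#7.
C-: root C down a minor third → A, giving A-.

GM BM F#7 A-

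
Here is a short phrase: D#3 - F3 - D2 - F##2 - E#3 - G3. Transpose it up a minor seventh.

D#3 to C#4
F3 to Eb4
D2 to C3
F##2 to E#3
E#3 to D#4
G3 to F4

C#4 Eb4 C3 E#3 D#4 F4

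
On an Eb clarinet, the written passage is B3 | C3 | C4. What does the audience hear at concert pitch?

D4 Eb3 Eb4

Written C4 on the Eb clarinet sounds as Eb4, a minor third higher; apply that shift to every note.
B3 becomes D4
C3 becomes Eb3
C4 becomes Eb4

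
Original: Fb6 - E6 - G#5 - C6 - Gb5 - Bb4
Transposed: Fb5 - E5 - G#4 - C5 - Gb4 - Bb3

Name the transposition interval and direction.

down a perfect octave

Take the first pair: Fb6 → Fb5. F to F spans 8 letter names, so the interval is some kind of octave.
Fb5 to Fb6 is 12 semitones, which makes it a perfect octave; the second version is lower, so the direction is down.
Checking another pair — Bb4 → Bb3 — gives the same interval.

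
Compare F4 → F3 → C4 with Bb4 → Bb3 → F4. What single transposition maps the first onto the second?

up a perfect fourth

Take the first pair: F4 → Bb4. F to B spans 4 letter names, so the interval is some kind of fourth.
F4 to Bb4 is 5 semitones, which makes it a perfect fourth; the second version is higher, so the direction is up.
Checking another pair — C4 → F4 — gives the same interval.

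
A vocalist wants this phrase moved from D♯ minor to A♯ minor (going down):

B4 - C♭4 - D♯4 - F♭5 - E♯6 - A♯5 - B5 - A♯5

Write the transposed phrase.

F#4 Gb3 A#3 Cb5 B#5 E#5 F#5 E#5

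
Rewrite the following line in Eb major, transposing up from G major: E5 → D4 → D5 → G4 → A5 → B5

C6 Bb4 Bb5 Eb5 F6 G6

From G up to Eb is a minor sixth; apply that to each pitch.
E5 -> C6
D4 -> Bb4
D5 -> Bb5
G4 -> Eb5
A5 -> F6
B5 -> G6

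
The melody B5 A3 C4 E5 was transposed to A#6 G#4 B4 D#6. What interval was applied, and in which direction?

From B5 to A#6 is 7 letter names — a seventh of some quality.
B5 to A#6 is 11 semitones, which makes it a major seventh; the second version is higher, so the direction is up.
Checking another pair — E5 → D#6 — gives the same interval.

up a major seventh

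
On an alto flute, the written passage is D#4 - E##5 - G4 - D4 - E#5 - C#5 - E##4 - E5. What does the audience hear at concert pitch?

A#3 B##4 D4 A3 B#4 G#4 B##3 B4

Written C4 on the alto flute sounds as G3, a perfect fourth lower; apply that shift to every note.
D#4 gives A#3
E##5 gives B##4
G4 gives D4
D4 gives A3
E#5 gives B#4
C#5 gives G#4
E##4 gives B##3
E5 gives B4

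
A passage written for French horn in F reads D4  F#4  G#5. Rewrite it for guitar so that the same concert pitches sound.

G4 B4 C#6

First find concert pitch: the French horn in F sounds a perfect fifth below written, so D4 F#4 G#5 sounds G3 B3 C#5.
Then write for guitar: it sounds a perfect octave below written, so the part must be a perfect octave above concert.
G3 → G4
B3 → B4
C#5 → C#6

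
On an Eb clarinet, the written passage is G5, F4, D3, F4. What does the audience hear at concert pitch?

Bb5 Ab4 F3 Ab4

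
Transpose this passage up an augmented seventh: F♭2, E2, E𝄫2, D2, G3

E3 D##3 D3 C##3 F##4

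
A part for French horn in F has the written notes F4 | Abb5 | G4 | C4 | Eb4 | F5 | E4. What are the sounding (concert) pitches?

Bb3 Dbb5 C4 F3 Ab3 Bb4 A3

The French horn in F sounds a perfect fifth below written, so transpose each written note down a perfect fifth.
F4 to Bb3
Abb5 to Dbb5
G4 to C4
C4 to F3
Eb4 to Ab3
F5 to Bb4
E4 to A3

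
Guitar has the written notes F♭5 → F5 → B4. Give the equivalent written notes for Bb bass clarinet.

Gb5 G5 C#5

First find concert pitch: the guitar sounds a perfect octave below written, so F♭5 F5 B4 sounds Fb4 F4 B3.
Then write for Bb bass clarinet: it sounds a major ninth below written, so the part must be a major ninth above concert.
Fb4 → Gb5
F4 → G5
B3 → C#5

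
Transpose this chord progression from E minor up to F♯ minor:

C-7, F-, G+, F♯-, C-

D-7 G- A+ G#- D-

E minor up to F♯ minor is a major second; each chord root moves by that interval while the quality stays the same.
C-7: root C up a major second → D, giving D-7.
F-: root F up a major second → G, giving G-.
G+: root G up a major second → A, giving A+.
F♯-: root F♯ up a major second → G#, giving G#-.
C-: root C up a major second → D, giving D-.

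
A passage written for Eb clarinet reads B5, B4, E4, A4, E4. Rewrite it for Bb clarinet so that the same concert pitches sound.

E6 E5 A4 D5 A4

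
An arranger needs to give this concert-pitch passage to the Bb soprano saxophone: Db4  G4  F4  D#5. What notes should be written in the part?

Eb4 A4 G4 E#5

The Bb soprano saxophone sounds a major second below written, so the written part must be a major second above concert — transpose each note up.
Db4 gives Eb4
G4 gives A4
F4 gives G4
D#5 gives E#5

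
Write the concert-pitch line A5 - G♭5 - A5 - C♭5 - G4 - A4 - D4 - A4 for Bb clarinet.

B5 Ab5 B5 Db5 A4 B4 E4 B4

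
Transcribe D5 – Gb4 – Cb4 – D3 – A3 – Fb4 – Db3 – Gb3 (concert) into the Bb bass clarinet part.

E6 Ab5 Db5 E4 B4 Gb5 Eb4 Ab4

The Bb bass clarinet sounds a major ninth below written, so the written part must be a major ninth above concert — transpose each note up.
D5 → E6
Gb4 → Ab5
Cb4 → Db5
D3 → E4
A3 → B4
Fb4 → Gb5
Db3 → Eb4
Gb3 → Ab4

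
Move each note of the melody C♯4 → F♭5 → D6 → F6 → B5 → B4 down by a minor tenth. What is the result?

A#2 Db4 B4 D5 G#4 G#3

C#4 to A#2
Fb5 to Db4
D6 to B4
F6 to D5
B5 to G#4
B4 to G#3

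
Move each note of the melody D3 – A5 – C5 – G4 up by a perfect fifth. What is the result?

A3 E6 G5 D5

A perfect fifth up from D3 gives A3.
A perfect fifth up from A5 gives E6.
C5 up a perfect fifth is G5.
G4 up a perfect fifth is D5.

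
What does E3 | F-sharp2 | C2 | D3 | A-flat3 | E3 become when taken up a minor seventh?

D4 E3 Bb2 C4 Gb4 D4

E3 becomes D4
F#2 becomes E3
C2 becomes Bb2
D3 becomes C4
Ab3 becomes Gb4
E3 becomes D4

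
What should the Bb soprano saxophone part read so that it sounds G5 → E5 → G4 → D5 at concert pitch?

The Bb soprano saxophone sounds a major second below written, so the written part must be a major second above concert — transpose each note up.
G5 becomes A5
E5 becomes F#5
G4 becomes A4
D5 becomes E5

A5 F#5 A4 E5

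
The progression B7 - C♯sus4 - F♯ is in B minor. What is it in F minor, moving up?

B minor up to F minor is a diminished fifth; each chord root moves by that interval while the quality stays the same.
B7: root B up a diminished fifth → F, giving F7.
C♯sus4: root C♯ up a diminished fifth → G, giving Gsus4.
F♯: root F♯ up a diminished fifth → C, giving C.

F7 Gsus4 C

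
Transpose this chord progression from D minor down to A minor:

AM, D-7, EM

EM A-7 BM

D minor down to A minor is a perfect fourth; each chord root moves by that interval while the quality stays the same.
AM: root A down a perfect fourth → E, giving EM.
D-7: root D down a perfect fourth → A, giving A-7.
EM: root E down a perfect fourth → B, giving BM.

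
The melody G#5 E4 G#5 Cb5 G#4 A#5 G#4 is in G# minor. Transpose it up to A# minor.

A#5 F#4 A#5 Db5 A#4 B#5 A#4

From G# up to A# is a major second; apply that to each pitch.
G#5 becomes A#5
E4 becomes F#4
G#5 becomes A#5
Cb5 becomes Db5
G#4 becomes A#4
A#5 becomes B#5
G#4 becomes A#4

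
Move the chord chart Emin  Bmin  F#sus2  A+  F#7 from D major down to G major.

Amin Emin Bsus2 D+ B7

D major down to G major is a perfect fifth; each chord root moves by that interval while the quality stays the same.
Emin: root E down a perfect fifth → A, giving Amin.
Bmin: root B down a perfect fifth → E, giving Emin.
F#sus2: root F# down a perfect fifth → B, giving Bsus2.
A+: root A down a perfect fifth → D, giving D+.
F#7: root F# down a perfect fifth → B, giving B7.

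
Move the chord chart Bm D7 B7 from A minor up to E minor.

A minor up to E minor is a perfect fifth; each chord root moves by that interval while the quality stays the same.
Bm: root B up a perfect fifth → F#, giving F#m.
D7: root D up a perfect fifth → A, giving A7.
B7: root B up a perfect fifth → F#, giving F#7.

F#m A7 F#7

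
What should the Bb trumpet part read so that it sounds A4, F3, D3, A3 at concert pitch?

B4 G3 E3 B3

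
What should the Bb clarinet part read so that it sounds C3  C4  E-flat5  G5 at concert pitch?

Written C4 sounds as Bb3 on the Bb clarinet, so concert pitches are written a major second up.
C3 -> D3
C4 -> D4
Eb5 -> F5
G5 -> A5

D3 D4 F5 A5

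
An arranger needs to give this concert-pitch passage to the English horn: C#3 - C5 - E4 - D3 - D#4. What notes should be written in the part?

The English horn sounds a perfect fifth below written, so the written part must be a perfect fifth above concert — transpose each note up.
C#3 → G#3
C5 → G5
E4 → B4
D3 → A3
D#4 → A#4

G#3 G5 B4 A3 A#4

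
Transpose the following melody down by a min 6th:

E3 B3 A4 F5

G#2 D#3 C#4 A4

A minor sixth down from E3 gives G#2.
B3 down a minor sixth is D#3.
A4 down a minor sixth is C#4.
F5 down a minor sixth is A4.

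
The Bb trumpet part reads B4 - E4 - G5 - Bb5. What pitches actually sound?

The Bb trumpet sounds a major second below written, so transpose each written note down a major second.
B4 -> A4
E4 -> D4
G5 -> F5
Bb5 -> Ab5

A4 D4 F5 Ab5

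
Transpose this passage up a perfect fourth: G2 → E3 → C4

C3 A3 F4

G2: a fourth up reaches C, and 5 semitones makes it C3.
A perfect fourth up from E3 gives A3.
C4: a fourth up reaches F, and 5 semitones makes it F4.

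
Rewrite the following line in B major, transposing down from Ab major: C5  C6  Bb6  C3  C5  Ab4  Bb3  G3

Ab major to B major down is a diminished seventh, so every note moves down by that interval.
C5 -> D#4
C6 -> D#5
Bb6 -> C#6
C3 -> D#2
C5 -> D#4
Ab4 -> B3
Bb3 -> C#3
G3 -> A#2

D#4 D#5 C#6 D#2 D#4 B3 C#3 A#2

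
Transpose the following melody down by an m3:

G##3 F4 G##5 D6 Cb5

G##3 to E##3
F4 to D4
G##5 to E##5
D6 to B5
Cb5 to Ab4

E##3 D4 E##5 B5 Ab4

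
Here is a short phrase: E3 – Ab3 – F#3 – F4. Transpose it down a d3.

E3 becomes C##3
Ab3 becomes F#3
F#3 becomes D##3
F4 becomes D#4

C##3 F#3 D##3 D#4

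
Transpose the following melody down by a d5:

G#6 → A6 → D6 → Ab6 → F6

C##6 D#6 G#5 D6 B5

G#6 gives C##6
A6 gives D#6
D6 gives G#5
Ab6 gives D6
F6 gives B5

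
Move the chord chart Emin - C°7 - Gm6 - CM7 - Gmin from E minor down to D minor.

Dmin Bb°7 Fm6 BbM7 Fmin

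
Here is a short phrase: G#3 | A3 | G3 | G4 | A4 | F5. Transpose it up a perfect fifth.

G#3 → D#4
A3 → E4
G3 → D4
G4 → D5
A4 → E5
F5 → C6

D#4 E4 D4 D5 E5 C6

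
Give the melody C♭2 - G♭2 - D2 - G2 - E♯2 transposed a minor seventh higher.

Bbb2 Fb3 C3 F3 D#3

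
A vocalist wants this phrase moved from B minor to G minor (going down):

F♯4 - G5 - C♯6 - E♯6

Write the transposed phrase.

B minor to G minor down is a major third, so every note moves down by that interval.
F#4 → D4
G5 → Eb5
C#6 → A5
E#6 → C#6

D4 Eb5 A5 C#6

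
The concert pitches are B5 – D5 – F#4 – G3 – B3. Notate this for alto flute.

Written C4 sounds as G3 on the alto flute, so concert pitches are written a perfect fourth up.
B5 -> E6
D5 -> G5
F#4 -> B4
G3 -> C4
B3 -> E4

E6 G5 B4 C4 E4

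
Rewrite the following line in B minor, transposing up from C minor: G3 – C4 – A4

C minor to B minor up is a major seventh, so every note moves up by that interval.
G3 -> F#4
C4 -> B4
A4 -> G#5

F#4 B4 G#5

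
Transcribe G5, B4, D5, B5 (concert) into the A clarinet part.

Bb5 D5 F5 D6

Written C4 sounds as A3 on the A clarinet, so concert pitches are written a minor third up.
G5 → Bb5
B4 → D5
D5 → F5
B5 → D6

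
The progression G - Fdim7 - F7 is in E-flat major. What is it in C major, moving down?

E Ddim7 D7

E-flat major down to C major is a minor third; each chord root moves by that interval while the quality stays the same.
G: root G down a minor third → E, giving E.
Fdim7: root F down a minor third → D, giving Ddim7.
F7: root F down a minor third → D, giving D7.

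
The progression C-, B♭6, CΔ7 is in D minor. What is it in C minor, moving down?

D minor down to C minor is a major second; each chord root moves by that interval while the quality stays the same.
C-: root C down a major second → Bb, giving Bb-.
B♭6: root B♭ down a major second → Ab, giving Ab6.
CΔ7: root C down a major second → Bb, giving BbΔ7.

Bb- Ab6 BbΔ7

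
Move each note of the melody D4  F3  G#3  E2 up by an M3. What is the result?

F#4 A3 B#3 G#2

D4 -> F#4
F3 -> A3
G#3 -> B#3
E2 -> G#2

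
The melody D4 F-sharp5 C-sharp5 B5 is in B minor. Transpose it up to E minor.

G4 B5 F#5 E6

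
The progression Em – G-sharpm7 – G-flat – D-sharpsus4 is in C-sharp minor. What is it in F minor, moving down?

C-sharp minor down to F minor is an augmented fifth; each chord root moves by that interval while the quality stays the same.
Em: root E down an augmented fifth → Ab, giving Abm.
G-sharpm7: root G-sharp down an augmented fifth → C, giving Cm7.
G-flat: root G-flat down an augmented fifth → Cbb, giving Cbb.
D-sharpsus4: root D-sharp down an augmented fifth → G, giving Gsus4.

Abm Cm7 Cbb Gsus4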